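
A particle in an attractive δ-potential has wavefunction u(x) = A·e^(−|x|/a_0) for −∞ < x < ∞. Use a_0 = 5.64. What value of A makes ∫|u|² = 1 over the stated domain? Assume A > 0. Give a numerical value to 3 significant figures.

A ≈ 0.421

We need A² ∫|f|² dx = 1, taking the integral from −∞ to ∞.
∫|u|² dx = A²·(a_0).
With a_0 = 5.64: A² = 0.1773 and A = 0.4211.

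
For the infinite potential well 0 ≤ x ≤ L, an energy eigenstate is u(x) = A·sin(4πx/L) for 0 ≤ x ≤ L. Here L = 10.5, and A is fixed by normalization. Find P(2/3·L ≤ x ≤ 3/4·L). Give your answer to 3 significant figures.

P ≈ 0.0489

P = ∫_{2/3·L}^{3/4·L} |u(x)|² dx.
With A² fixed by ∫|u|² = 1, i.e. A² = (L/2)^(−1), substitute and integrate.
Substituting t = x/L, A² and the length scale cancel in the ratio: P = ∫_{2/3}^{3/4} sin(4·π·t)^2 dt / ∫_{0}^{1} sin(4·π·t)^2 dt.
Using ∫ sin(4·π·t)^2 dt = t/2 - sin(4·π·t)·cos(4·π·t)/(8·π), the numerator is -√(3)/(32·π) + 1/24 and the denominator is 1/2.
The result is P = (-√(3)/16 + π/12)/π.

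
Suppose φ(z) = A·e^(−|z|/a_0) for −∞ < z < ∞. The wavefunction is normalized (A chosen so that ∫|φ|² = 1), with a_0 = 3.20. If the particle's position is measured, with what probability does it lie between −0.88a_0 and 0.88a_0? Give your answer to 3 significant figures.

The probability is P = ∫ |φ|² dz over [−0.88a_0, 0.88a_0].
Since A² = 1/(a_0), this is the region integral divided by the full normalization integral.
Both integrals are even about z = 0, so only the z ≥ 0 halves are needed (the factors of 2 cancel). Let u = z/a_0; then A² and the length scale cancel, so P = ∫_{0}^{0.88} e^(-2·u) du ÷ ∫_{0}^{∞} e^(-2·u) du.
An antiderivative of e^(-2·u) is -e^(-2·u)/2; evaluating from 0 to 0.88 gives 1/2 - e^(-44/25)/2, while the full integral is 1/2.
The result is P = 0.8280.

P ≈ 0.828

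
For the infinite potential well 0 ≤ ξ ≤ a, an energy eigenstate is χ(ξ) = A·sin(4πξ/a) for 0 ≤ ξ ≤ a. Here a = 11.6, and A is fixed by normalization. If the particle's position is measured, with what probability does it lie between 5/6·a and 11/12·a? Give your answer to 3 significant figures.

P ≈ 0.152

P = ∫_{5/6·a}^{11/12·a} |χ(ξ)|² dξ.
With A² fixed by ∫|χ|² = 1, i.e. A² = (a/2)^(−1), substitute and integrate.
In terms of u = ξ/a (A² and the length scale cancel between numerator and denominator), P = [∫_{5/6}^{11/12} sin(4·π·u)^2 du] / [∫_{0}^{1} sin(4·π·u)^2 du].
With ∫ sin(4·π·u)^2 du = u/2 - sin(4·π·u)·cos(4·π·u)/(8·π) + C, the region integral is √(3)/(16·π) + 1/24 and the full one is 1/2.
This works out to P = (√(3)/8 + π/12)/π.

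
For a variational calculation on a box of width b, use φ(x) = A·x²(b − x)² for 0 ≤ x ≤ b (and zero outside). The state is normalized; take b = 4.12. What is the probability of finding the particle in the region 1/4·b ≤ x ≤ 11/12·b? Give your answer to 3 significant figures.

P ≈ 0.951

|φ|² is the probability density, so P = ∫_{1/4·b}^{11/12·b} |φ|² dx.
Since A² = 1/(b^9/630), this is the region integral divided by the full normalization integral.
Let u = x/b; then A² and the length scale cancel, so P = ∫_{1/4}^{11/12} u^4·(1 - u)^4 du ÷ ∫_{0}^{1} u^4·(1 - u)^4 du.
An antiderivative of u^4·(1 - u)^4 is u^5·(70·u^4 - 315·u^3 + 540·u^2 - 420·u + 126)/630; evaluating from 1/4 to 11/12 gives ≈ 0.0015090, while the full integral is 1/630.
The result is P = 0.9507.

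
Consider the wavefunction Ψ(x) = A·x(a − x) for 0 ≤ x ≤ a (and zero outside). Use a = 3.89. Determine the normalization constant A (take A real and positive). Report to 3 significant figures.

A ≈ 0.184

The normalization condition is ∫|Ψ|² dx = 1 from 0 to a.
With Ψ = A·x(a − x), the integral evaluates to A²·[a^5/30].
Hence A² = 1/[a^5/30].
With a = 3.89: A² = 0.03368 and A = 0.1835.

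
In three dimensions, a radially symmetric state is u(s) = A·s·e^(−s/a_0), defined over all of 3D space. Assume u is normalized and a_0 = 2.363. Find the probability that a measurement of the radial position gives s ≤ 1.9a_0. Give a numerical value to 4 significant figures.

P ≈ 0.3322

P = ∫ |u|² 4πs² ds over s ≤ 1.9a_0.
A² is fixed by ∫₀^∞ 4πs²|u|² ds = 1, i.e. A² = (3·π·a_0^5)^(−1).
Substituting t = s/a_0, A², 4π and the length scale all cancel in the ratio: P = ∫_{0}^{1.9} t^4·e^(-2·t) dt / ∫_{0}^{∞} t^4·e^(-2·t) dt.
An antiderivative of t^4·e^(-2·t) is -(t^4/2 + t^3 + 3·t^2/2 + 3·t/2 + 3/4)·e^(-2·t); evaluating from 0 to 1.9 gives ≈ 0.249117, while the full integral is 3/4.
This evaluates to P = 0.33216.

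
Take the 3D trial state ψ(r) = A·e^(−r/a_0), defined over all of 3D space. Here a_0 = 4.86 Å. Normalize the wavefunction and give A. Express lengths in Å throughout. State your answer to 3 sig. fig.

A ≈ 0.0527 Å^(-3/2)

Require ∫ |ψ|² 4πr² dr = 1 over the whole domain.
The angular integral contributes 4π, leaving ∫₀^∞ r²|ψ|² dr.
With ∫₀^∞ r^2 e^(−αr) dr = 2!/α^3, ∫|ψ|² 4πr² dr = A²·(π·a_0^3).
Substituting a_0 = 4.86 gives A² = 0.002773, so A = 0.05266.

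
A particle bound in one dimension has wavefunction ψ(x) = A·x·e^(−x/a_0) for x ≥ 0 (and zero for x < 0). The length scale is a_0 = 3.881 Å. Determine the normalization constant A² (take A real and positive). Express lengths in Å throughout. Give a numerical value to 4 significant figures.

A^2 ≈ 0.06843 Å^(-3)

The normalization condition is ∫|ψ|² dx = 1 from 0 to ∞.
Using ∫₀^∞ xⁿ e^(−αx) dx = n!/αⁿ⁺¹, with ψ = A·x·e^(−x/a_0), the integral evaluates to A²·[a_0^3/4].
Hence A² = 1/[a_0^3/4].
With a_0 = 3.881: A² = 0.068427 and A = 0.26159.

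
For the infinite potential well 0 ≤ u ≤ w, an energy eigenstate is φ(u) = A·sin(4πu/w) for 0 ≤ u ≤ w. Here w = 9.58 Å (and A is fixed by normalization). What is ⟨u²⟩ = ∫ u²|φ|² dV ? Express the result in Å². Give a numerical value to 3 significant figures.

⟨u²⟩ = ∫ u^2 |φ|² du over the full domain.
Using sin²θ = (1 − cos 2θ)/2, since the A² factors cancel between numerator and denominator, ⟨u²⟩ = -w^2/(32·π^2) + w^2/3.
Putting w = 9.58 gives 30.30.

⟨u^2⟩ ≈ 30.3 Å^2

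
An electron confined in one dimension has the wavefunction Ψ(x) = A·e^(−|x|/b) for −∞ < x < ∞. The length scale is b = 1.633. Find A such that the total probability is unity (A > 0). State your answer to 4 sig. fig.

A ≈ 0.7825

We need A² ∫|f|² dx = 1, taking the integral from −∞ to ∞.
Using ∫₀^∞ xⁿ e^(−αx) dx = n!/αⁿ⁺¹, with Ψ = A·e^(−|x|/b), the integral evaluates to A²·[b].
Hence A² = 1/[b].
With b = 1.633: A² = 0.61237 and A = 0.78254.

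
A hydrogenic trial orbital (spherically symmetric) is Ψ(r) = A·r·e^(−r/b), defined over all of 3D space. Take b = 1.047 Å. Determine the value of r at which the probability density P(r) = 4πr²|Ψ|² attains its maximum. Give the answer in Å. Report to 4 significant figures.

r ≈ 2.094 Å

Differentiate P(r) = 4πr²|Ψ|² with respect to r and set to zero.
Solving yields r = 2·b.
With b = 1.047, the most probable radial distance is 2.0940 Å.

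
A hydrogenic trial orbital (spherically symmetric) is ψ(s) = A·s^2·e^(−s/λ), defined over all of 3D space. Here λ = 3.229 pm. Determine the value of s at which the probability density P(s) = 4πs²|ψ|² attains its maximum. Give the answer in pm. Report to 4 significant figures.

The maximum of P(s) = 4πs²|ψ|² occurs where its derivative vanishes.
Solving yields s = 3·λ.
With λ = 3.229, the most probable radial distance is 9.6870 pm.

s ≈ 9.687 pm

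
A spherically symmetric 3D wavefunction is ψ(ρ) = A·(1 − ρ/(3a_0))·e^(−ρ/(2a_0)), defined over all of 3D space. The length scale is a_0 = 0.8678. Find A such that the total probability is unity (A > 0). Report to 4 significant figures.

The normalization condition is ∫|ψ|² 4πρ² dρ = 1 from 0 to ∞.
∫|ψ|² 4πρ² dρ = A²·(8·π·a_0^3/3).
Plugging in a_0 = 0.8678 yields A = 0.42738.

A ≈ 0.4274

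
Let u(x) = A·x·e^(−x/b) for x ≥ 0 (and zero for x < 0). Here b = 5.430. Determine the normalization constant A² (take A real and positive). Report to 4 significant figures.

A^2 ≈ 0.02498

The normalization condition is ∫|u|² dx = 1 from 0 to ∞.
The integral (without the A² prefactor) comes out to b^3/4.
Hence A² = 1/[b^3/4].
Substituting b = 5.430 gives A² = 0.024984, so A = 0.15806.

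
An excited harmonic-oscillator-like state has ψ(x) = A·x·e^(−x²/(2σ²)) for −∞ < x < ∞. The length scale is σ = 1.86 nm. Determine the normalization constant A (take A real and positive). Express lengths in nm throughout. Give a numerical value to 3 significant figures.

A ≈ 0.419 nm^(-3/2)

We need A² ∫|f|² dx = 1, taking the integral from −∞ to ∞.
∫|ψ|² dx = A²·(√(π)·σ^3/2).
Setting this equal to 1 gives A² = 1/(√(π)·σ^3/2).
Plugging in σ = 1.86 yields A = 0.4188.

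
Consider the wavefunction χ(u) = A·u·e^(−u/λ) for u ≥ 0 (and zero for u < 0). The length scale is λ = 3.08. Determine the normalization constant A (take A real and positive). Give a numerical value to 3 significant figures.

A ≈ 0.370

Normalization requires ∫|χ|² du = 1, integrated from 0 to ∞.
∫|χ|² du = A²·(λ^3/4).
Hence A² = 1/[λ^3/4].
Plugging in λ = 3.08 yields A = 0.3700.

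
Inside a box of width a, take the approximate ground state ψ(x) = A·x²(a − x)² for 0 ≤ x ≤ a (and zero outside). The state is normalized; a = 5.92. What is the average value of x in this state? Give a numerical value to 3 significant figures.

⟨x⟩ ≈ 2.96

By definition ⟨x⟩ = ∫ x |ψ(x)|² dx.
Expanding the polynomial and integrating term by term, the ratio of the moment integral to the normalization integral gives ⟨x⟩ = a/2.
Putting a = 5.92 gives 2.960.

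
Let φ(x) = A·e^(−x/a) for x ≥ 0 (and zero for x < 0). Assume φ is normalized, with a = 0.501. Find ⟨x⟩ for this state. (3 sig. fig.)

⟨x⟩ ≈ 0.251

The expectation value is the |φ|²-weighted average of x: ∫ x|φ|² dx.
Evaluating both integrals, ⟨x⟩ = a/2.
With a = 0.501, ⟨x⟩ = 0.2505.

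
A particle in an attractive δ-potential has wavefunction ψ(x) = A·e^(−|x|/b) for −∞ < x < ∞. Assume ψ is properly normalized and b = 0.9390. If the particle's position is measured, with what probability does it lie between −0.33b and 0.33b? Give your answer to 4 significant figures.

P ≈ 0.4831

The probability is P = ∫ |ψ|² dx over [−0.33b, 0.33b].
With A² fixed by ∫|ψ|² = 1, i.e. A² = (b)^(−1), substitute and integrate.
Both integrals are even about x = 0, so only the x ≥ 0 halves are needed (the factors of 2 cancel). Let u = x/b; then A² and the length scale cancel, so P = ∫_{0}^{0.33} e^(-2·u) du ÷ ∫_{0}^{∞} e^(-2·u) du.
Using ∫ e^(-2·u) du = -e^(-2·u)/2, the numerator is 1/2 - e^(-33/50)/2 and the denominator is 1/2.
Evaluating gives P = 0.48315.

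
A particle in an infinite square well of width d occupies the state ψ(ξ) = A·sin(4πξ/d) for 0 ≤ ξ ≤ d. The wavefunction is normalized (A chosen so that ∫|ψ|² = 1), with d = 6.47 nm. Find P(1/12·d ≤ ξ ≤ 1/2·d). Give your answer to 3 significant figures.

P ≈ 0.451

The probability is P = ∫ |ψ|² dξ over [1/12·d, 1/2·d].
The normalization integral ∫|ψ|²dξ over the whole domain equals d/2·A², and A² cancels in the ratio.
Let u = ξ/d; then A² and the length scale cancel, so P = ∫_{1/12}^{1/2} sin(4·π·u)^2 du ÷ ∫_{0}^{1} sin(4·π·u)^2 du.
Using ∫ sin(4·π·u)^2 du = u/2 - sin(4·π·u)·cos(4·π·u)/(8·π), the numerator is √(3)/(32·π) + 5/24 and the denominator is 1/2.
The result is P = √(3)/(16·π) + 5/12.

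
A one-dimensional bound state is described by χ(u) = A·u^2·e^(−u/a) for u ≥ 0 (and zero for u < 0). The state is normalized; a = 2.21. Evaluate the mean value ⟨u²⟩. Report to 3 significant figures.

The expectation value is the |χ|²-weighted average of u^2: ∫ u^2|χ|² du.
Evaluating both integrals, ⟨u²⟩ = 15·a^2/2.
With a = 2.21, ⟨u^2⟩ = 36.63.

⟨u^2⟩ ≈ 36.6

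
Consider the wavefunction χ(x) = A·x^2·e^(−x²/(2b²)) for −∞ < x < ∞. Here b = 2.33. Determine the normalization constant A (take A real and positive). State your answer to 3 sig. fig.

The normalization condition is ∫|χ|² dx = 1 from −∞ to ∞.
Differentiating ∫e^(−αx²) dx = √(π/α) under α to get the higher moments, carrying out the integral gives A² · 3·√(π)·b^5/4.
Setting this equal to 1 gives A² = 1/(3·√(π)·b^5/4).
Substituting b = 2.33 gives A² = 0.01095, so A = 0.1047.

A ≈ 0.105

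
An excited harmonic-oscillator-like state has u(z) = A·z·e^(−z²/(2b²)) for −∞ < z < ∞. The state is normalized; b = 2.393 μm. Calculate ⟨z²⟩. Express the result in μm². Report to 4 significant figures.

⟨z²⟩ = ∫ z^2 |u|² dz over the full domain.
With ∫_{−∞}^{∞} z^(2m) e^(−αz²) dz = (2m−1)!!·√π / (2^m α^(m+1/2)), since the A² factors cancel between numerator and denominator, ⟨z²⟩ = 3·b^2/2.
With b = 2.393, ⟨z^2⟩ = 8.5897.

⟨z^2⟩ ≈ 8.590 μm^2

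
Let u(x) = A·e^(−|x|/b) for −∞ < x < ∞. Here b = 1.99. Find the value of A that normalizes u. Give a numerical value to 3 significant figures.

A ≈ 0.709

Normalization requires ∫|u|² dx = 1, integrated from −∞ to ∞.
With ∫₀^∞ x^0 e^(−αx) dx = 0!/α^1, the integral (without the A² prefactor) comes out to b.
Setting this equal to 1 gives A² = 1/(b).
Plugging in b = 1.99 yields A = 0.7089.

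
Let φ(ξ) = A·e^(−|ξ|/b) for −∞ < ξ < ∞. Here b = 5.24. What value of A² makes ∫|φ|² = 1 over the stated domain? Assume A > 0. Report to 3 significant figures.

Normalization requires ∫|φ|² dξ = 1, integrated from −∞ to ∞.
With ∫₀^∞ ξ^0 e^(−αξ) dξ = 0!/α^1, the integral (without the A² prefactor) comes out to b.
Setting this equal to 1 gives A² = 1/(b).
With b = 5.24: A² = 0.1908 and A = 0.4369.

A^2 ≈ 0.191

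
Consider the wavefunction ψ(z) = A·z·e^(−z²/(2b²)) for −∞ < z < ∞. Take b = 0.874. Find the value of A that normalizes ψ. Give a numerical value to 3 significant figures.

A ≈ 1.30

Require ∫ |ψ|² dz = 1 over the whole domain.
Using the Gaussian integral ∫_{−∞}^{∞} e^(−αz²) dz = √(π/α), carrying out the integral gives A² · √(π)·b^3/2.
So A² = (√(π)·b^3/2)^(−1).
Substituting b = 0.874 gives A² = 1.690, so A = 1.300.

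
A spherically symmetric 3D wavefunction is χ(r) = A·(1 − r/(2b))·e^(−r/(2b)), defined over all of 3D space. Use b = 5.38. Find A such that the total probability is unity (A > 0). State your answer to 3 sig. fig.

The normalization condition is ∫|χ|² 4πr² dr = 1 from 0 to ∞.
∫|χ|² 4πr² dr = A²·(8·π·b^3).
Substituting b = 5.38 gives A² = 0.0002555, so A = 0.01598.

A ≈ 0.0160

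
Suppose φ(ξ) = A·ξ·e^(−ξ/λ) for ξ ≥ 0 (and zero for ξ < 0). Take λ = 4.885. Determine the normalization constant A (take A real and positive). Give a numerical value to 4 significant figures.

Require ∫ |φ|² dξ = 1 over the whole domain.
With ∫₀^∞ ξ^2 e^(−αξ) dξ = 2!/α^3, ∫|φ|² dξ = A²·(λ^3/4).
Hence A² = 1/[λ^3/4].
Plugging in λ = 4.885 yields A = 0.18524.

A ≈ 0.1852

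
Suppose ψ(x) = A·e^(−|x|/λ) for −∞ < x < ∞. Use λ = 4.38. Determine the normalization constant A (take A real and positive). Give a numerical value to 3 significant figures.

A ≈ 0.478

We need A² ∫|f|² dx = 1, taking the integral from −∞ to ∞.
Using ∫₀^∞ xⁿ e^(−αx) dx = n!/αⁿ⁺¹, carrying out the integral gives A² · λ.
Setting this equal to 1 gives A² = 1/(λ).
With λ = 4.38: A² = 0.2283 and A = 0.4778.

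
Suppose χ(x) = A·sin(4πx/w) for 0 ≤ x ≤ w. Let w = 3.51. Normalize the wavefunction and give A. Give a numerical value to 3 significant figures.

A ≈ 0.755

We need A² ∫|f|² dx = 1, taking the integral from 0 to w.
With ∫₀^w sin²(nπx/w) dx = w/2, carrying out the integral gives A² · w/2.
Hence A² = 1/[w/2].
Substituting w = 3.51 gives A² = 0.5698, so A = 0.7549.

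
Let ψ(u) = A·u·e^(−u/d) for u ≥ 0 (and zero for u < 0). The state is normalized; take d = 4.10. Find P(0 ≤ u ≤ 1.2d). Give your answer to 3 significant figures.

|ψ|² is the probability density, so P = ∫_{0}^{1.2d} |ψ|² du.
Since A² = 1/(d^3/4), this is the region integral divided by the full normalization integral.
Substituting t = u/d, A² and the length scale cancel in the ratio: P = ∫_{0}^{1.2} t^2·e^(-2·t) dt / ∫_{0}^{∞} t^2·e^(-2·t) dt.
Using ∫ t^2·e^(-2·t) dt = -(2·t^2 + 2·t + 1)·e^(-2·t)/4, the numerator is 1/4 - 157·e^(-12/5)/100 and the denominator is 1/4.
Evaluating gives P = 0.4303.

P ≈ 0.430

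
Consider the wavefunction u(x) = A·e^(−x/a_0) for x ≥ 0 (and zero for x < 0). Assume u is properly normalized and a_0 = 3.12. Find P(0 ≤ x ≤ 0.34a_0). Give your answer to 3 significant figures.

The probability is P = ∫ |u|² dx over [0, 0.34a_0].
With A² fixed by ∫|u|² = 1, i.e. A² = (a_0/2)^(−1), substitute and integrate.
In terms of t = x/a_0 (A² and the length scale cancel between numerator and denominator), P = [∫_{0}^{0.34} e^(-2·t) dt] / [∫_{0}^{∞} e^(-2·t) dt].
With ∫ e^(-2·t) dt = -e^(-2·t)/2 + C, the region integral is 1/2 - e^(-17/25)/2 and the full one is 1/2.
This works out to P = 0.4934.

P ≈ 0.493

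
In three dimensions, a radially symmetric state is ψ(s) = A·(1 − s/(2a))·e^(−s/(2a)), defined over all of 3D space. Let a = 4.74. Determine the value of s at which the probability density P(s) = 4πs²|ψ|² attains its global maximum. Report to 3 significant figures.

Differentiate P(s) = 4πs²|ψ|² with respect to s and set to zero.
This gives s = a·(√(5) + 3).
With a = 4.74, the most probable radial distance is 24.82.

s ≈ 24.8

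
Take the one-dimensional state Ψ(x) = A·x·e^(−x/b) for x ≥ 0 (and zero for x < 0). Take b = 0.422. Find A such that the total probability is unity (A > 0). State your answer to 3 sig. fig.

A ≈ 7.30

We need A² ∫|f|² dx = 1, taking the integral from 0 to ∞.
Carrying out the integral gives A² · b^3/4.
Plugging in b = 0.422 yields A = 7.296.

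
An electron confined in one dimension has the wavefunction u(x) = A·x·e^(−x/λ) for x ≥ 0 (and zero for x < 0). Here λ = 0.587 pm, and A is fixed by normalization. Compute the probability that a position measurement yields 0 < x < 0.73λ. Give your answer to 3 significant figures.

P ≈ 0.181

The probability is P = ∫ |u|² dx over [0, 0.73λ].
The normalization integral ∫|u|²dx over the whole domain equals λ^3/4·A², and A² cancels in the ratio.
In terms of t = x/λ (A² and the length scale cancel between numerator and denominator), P = [∫_{0}^{0.73} t^2·e^(-2·t) dt] / [∫_{0}^{∞} t^2·e^(-2·t) dt].
With ∫ t^2·e^(-2·t) dt = -(2·t^2 + 2·t + 1)·e^(-2·t)/4 + C, the region integral is ≈ 0.045295 and the full one is 1/4.
The result is P = 0.1812.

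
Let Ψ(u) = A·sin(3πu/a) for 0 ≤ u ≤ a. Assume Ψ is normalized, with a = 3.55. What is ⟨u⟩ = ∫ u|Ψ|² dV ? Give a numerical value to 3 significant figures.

⟨u⟩ ≈ 1.78

⟨u⟩ = ∫ u |Ψ|² du over the full domain.
Evaluating both integrals, ⟨u⟩ = a/2.
Putting a = 3.55 gives 1.775.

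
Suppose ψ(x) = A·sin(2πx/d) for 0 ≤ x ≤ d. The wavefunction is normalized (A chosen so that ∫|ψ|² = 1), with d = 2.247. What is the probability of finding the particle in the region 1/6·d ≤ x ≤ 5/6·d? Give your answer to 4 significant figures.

|ψ|² is the probability density, so P = ∫_{1/6·d}^{5/6·d} |ψ|² dx.
The normalization integral ∫|ψ|²dx over the whole domain equals d/2·A², and A² cancels in the ratio.
In terms of u = x/d (A² and the length scale cancel between numerator and denominator), P = [∫_{1/6}^{5/6} sin(2·π·u)^2 du] / [∫_{0}^{1} sin(2·π·u)^2 du].
An antiderivative of sin(2·π·u)^2 is u/2 - sin(4·π·u)/(8·π); evaluating from 1/6 to 5/6 gives √(3)/(8·π) + 1/3, while the full integral is 1/2.
The result is P = √(3)/(4·π) + 2/3.

P ≈ 0.8045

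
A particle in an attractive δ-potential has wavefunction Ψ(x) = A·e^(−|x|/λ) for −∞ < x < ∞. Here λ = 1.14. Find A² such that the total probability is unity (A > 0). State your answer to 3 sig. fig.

A^2 ≈ 0.877

We need A² ∫|f|² dx = 1, taking the integral from −∞ to ∞.
∫|Ψ|² dx = A²·(λ).
Setting this equal to 1 gives A² = 1/(λ).
Substituting λ = 1.14 gives A² = 0.8772, so A = 0.9366.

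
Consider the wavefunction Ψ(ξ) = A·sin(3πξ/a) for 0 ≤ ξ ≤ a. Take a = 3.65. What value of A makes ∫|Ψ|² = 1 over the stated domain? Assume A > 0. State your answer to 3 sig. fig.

A ≈ 0.740

Normalization requires ∫|Ψ|² dξ = 1, integrated from 0 to a.
Carrying out the integral gives A² · a/2.
Hence A² = 1/[a/2].
Substituting a = 3.65 gives A² = 0.5479, so A = 0.7402.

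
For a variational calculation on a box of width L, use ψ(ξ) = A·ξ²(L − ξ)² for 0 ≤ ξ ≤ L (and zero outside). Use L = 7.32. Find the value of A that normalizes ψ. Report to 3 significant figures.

Require ∫ |ψ|² dξ = 1 over the whole domain.
Expanding the polynomial and integrating term by term, ∫|ψ|² dξ = A²·(L^9/630).
So A² = (L^9/630)^(−1).
Plugging in L = 7.32 yields A = 0.003231.

A ≈ 0.00323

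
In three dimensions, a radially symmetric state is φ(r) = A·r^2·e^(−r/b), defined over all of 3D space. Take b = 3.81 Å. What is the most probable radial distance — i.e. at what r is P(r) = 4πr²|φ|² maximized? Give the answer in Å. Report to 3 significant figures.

The maximum of P(r) = 4πr²|φ|² occurs where its derivative vanishes.
Solving yields r = 3·b.
With b = 3.81, the most probable radial distance is 11.43 Å.

r ≈ 11.4 Å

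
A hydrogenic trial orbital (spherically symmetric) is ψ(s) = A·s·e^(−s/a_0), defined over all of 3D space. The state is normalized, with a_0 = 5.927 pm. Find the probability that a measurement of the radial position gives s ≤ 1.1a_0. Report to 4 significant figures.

P = ∫ |ψ|² 4πs² ds over s ≤ 1.1a_0.
A² is fixed by ∫₀^∞ 4πs²|ψ|² ds = 1, i.e. A² = (3·π·a_0^5)^(−1).
In terms of u = s/a_0 (A², 4π and the length scale all cancel between numerator and denominator), P = [∫_{0}^{1.1} u^4·e^(-2·u) du] / [∫_{0}^{∞} u^4·e^(-2·u) du].
With ∫ u^4·e^(-2·u) du = -(u^4/2 + u^3 + 3·u^2/2 + 3·u/2 + 3/4)·e^(-2·u) + C, the region integral is ≈ 0.0543722 and the full one is 3/4.
Taking the ratio yields P = 0.072496.

P ≈ 0.07250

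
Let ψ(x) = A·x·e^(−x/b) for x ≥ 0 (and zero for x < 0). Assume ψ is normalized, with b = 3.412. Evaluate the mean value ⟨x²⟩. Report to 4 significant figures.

⟨x^2⟩ ≈ 34.93

The expectation value is the |ψ|²-weighted average of x^2: ∫ x^2|ψ|² dx.
Using ∫₀^∞ xⁿ e^(−αx) dx = n!/αⁿ⁺¹, since the A² factors cancel between numerator and denominator, ⟨x²⟩ = 3·b^2.
Putting b = 3.412 gives 34.925.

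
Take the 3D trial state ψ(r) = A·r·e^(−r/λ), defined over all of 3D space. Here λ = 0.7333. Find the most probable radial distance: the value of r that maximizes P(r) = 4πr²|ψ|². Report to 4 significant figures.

Set d/dr [P(r) = 4πr²|ψ|²] = 0 and solve for r > 0.
This gives r = 2·λ.
With λ = 0.7333, the most probable radial distance is 1.4666.

r ≈ 1.467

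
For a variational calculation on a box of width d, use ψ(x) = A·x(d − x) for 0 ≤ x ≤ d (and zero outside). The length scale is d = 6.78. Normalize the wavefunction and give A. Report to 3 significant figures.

A ≈ 0.0458

The normalization condition is ∫|ψ|² dx = 1 from 0 to d.
Expanding the polynomial and integrating term by term, the integral (without the A² prefactor) comes out to d^5/30.
Setting this equal to 1 gives A² = 1/(d^5/30).
With d = 6.78: A² = 0.002094 and A = 0.04576.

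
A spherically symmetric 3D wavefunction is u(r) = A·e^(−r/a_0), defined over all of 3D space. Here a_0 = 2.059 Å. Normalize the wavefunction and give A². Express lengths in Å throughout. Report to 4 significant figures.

A^2 ≈ 0.03647 Å^(-3)

We need A² ∫|f|² 4πr² dr = 1, taking the integral from 0 to ∞.
(Spherical symmetry: dV = 4πr² dr.)
Using ∫₀^∞ rⁿ e^(−αr) dr = n!/αⁿ⁺¹, with u = A·e^(−r/a_0), the integral evaluates to A²·[π·a_0^3].
Setting this equal to 1 gives A² = 1/(π·a_0^3).
Substituting a_0 = 2.059 gives A² = 0.036465, so A = 0.19096.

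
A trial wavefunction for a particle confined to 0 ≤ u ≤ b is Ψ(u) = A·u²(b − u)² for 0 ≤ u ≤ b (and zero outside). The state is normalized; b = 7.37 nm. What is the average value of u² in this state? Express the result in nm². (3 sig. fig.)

The expectation value is the |Ψ|²-weighted average of u^2: ∫ u^2|Ψ|² du.
The ratio of the moment integral to the normalization integral gives ⟨u²⟩ = 3·b^2/11.
With b = 7.37, ⟨u^2⟩ = 14.81.

⟨u^2⟩ ≈ 14.8 nm^2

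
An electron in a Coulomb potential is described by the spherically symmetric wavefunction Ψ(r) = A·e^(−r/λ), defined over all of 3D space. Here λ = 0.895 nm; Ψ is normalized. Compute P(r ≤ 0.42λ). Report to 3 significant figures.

With dV = 4πr²dr, the probability is ∫|Ψ|² dV over r ≤ 0.42λ.
Normalization gives A² = 1/(π·λ^3).
In terms of u = r/λ (A², 4π and the length scale all cancel between numerator and denominator), P = [∫_{0}^{0.42} u^2·e^(-2·u) du] / [∫_{0}^{∞} u^2·e^(-2·u) du].
Using ∫ u^2·e^(-2·u) du = -(2·u^2 + 2·u + 1)·e^(-2·u)/4, the numerator is 1/4 - 2741·e^(-21/25)/5000 and the denominator is 1/4.
This evaluates to P = 0.05335.

P ≈ 0.0533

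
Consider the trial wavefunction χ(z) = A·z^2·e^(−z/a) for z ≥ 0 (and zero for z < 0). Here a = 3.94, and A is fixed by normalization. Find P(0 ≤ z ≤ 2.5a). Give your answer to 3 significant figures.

|χ|² is the probability density, so P = ∫_{0}^{2.5a} |χ|² dz.
The normalization integral ∫|χ|²dz over the whole domain equals 3·a^5/4·A², and A² cancels in the ratio.
In terms of u = z/a (A² and the length scale cancel between numerator and denominator), P = [∫_{0}^{2.5} u^4·e^(-2·u) du] / [∫_{0}^{∞} u^4·e^(-2·u) du].
An antiderivative of u^4·e^(-2·u) is -(u^4/2 + u^3 + 3·u^2/2 + 3·u/2 + 3/4)·e^(-2·u); evaluating from 0 to 2.5 gives 3/4 - 1569·e^(-5)/32, while the full integral is 3/4.
The result is P = 0.5595.

P ≈ 0.560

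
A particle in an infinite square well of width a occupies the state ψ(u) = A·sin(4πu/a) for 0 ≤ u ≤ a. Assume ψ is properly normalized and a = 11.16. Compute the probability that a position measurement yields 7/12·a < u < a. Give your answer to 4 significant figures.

The probability is P = ∫ |ψ|² du over [7/12·a, a].
With A² fixed by ∫|ψ|² = 1, i.e. A² = (a/2)^(−1), substitute and integrate.
Let t = u/a; then A² and the length scale cancel, so P = ∫_{7/12}^{1} sin(4·π·t)^2 dt ÷ ∫_{0}^{1} sin(4·π·t)^2 dt.
Using ∫ sin(4·π·t)^2 dt = t/2 - sin(4·π·t)·cos(4·π·t)/(8·π), the numerator is √(3)/(32·π) + 5/24 and the denominator is 1/2.
Evaluating gives P = √(3)/(16·π) + 5/12.

P ≈ 0.4511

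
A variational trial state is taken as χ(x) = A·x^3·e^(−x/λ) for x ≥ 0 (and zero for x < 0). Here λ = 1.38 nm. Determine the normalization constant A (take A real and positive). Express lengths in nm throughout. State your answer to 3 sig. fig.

Normalization requires ∫|χ|² dx = 1, integrated from 0 to ∞.
Using ∫₀^∞ xⁿ e^(−αx) dx = n!/αⁿ⁺¹, with χ = A·x^3·e^(−x/λ), the integral evaluates to A²·[45·λ^7/8].
Setting this equal to 1 gives A² = 1/(45·λ^7/8).
With λ = 1.38: A² = 0.01865 and A = 0.1366.

A ≈ 0.137 nm^(-7/2)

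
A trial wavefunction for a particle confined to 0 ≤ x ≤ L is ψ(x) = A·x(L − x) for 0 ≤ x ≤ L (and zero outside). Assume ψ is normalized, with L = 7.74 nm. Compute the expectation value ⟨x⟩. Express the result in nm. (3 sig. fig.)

By definition ⟨x⟩ = ∫ x |ψ(x)|² dx.
Expanding the polynomial and integrating term by term, evaluating both integrals, ⟨x⟩ = L/2.
Putting L = 7.74 gives 3.870.

⟨x⟩ ≈ 3.87 nm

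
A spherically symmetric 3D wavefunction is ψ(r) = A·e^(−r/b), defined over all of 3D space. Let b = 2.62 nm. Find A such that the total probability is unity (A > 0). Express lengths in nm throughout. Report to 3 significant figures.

A ≈ 0.133 nm^(-3/2)

We need A² ∫|f|² 4πr² dr = 1, taking the integral from 0 to ∞.
(Spherical symmetry: dV = 4πr² dr.)
Recall ∫₀^∞ r^m e^(−r/β) dr = m!·β^(m+1), the integral (without the A² prefactor) comes out to π·b^3.
Substituting b = 2.62 gives A² = 0.01770, so A = 0.1330.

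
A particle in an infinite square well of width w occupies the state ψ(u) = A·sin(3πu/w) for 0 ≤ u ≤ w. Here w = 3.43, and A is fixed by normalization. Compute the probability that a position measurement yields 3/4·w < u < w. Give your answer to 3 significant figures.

P ≈ 0.303

|ψ|² is the probability density, so P = ∫_{3/4·w}^{w} |ψ|² du.
Since A² = 1/(w/2), this is the region integral divided by the full normalization integral.
Substituting t = u/w, A² and the length scale cancel in the ratio: P = ∫_{3/4}^{1} sin(3·π·t)^2 dt / ∫_{0}^{1} sin(3·π·t)^2 dt.
With ∫ sin(3·π·t)^2 dt = t/2 - sin(6·π·t)/(12·π) + C, the region integral is 1/(12·π) + 1/8 and the full one is 1/2.
Taking the ratio, P = (2 + 3·π)/(12·π).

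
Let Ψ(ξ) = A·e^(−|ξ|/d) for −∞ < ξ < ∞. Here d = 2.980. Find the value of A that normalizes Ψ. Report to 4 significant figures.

The normalization condition is ∫|Ψ|² dξ = 1 from −∞ to ∞.
∫|Ψ|² dξ = A²·(d).
So A² = (d)^(−1).
Plugging in d = 2.980 yields A = 0.57928.

A ≈ 0.5793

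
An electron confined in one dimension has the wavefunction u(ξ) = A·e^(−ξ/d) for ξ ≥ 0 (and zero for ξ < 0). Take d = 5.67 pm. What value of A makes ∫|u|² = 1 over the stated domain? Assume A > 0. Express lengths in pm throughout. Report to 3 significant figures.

A ≈ 0.594 pm^(-1/2)

We need A² ∫|f|² dξ = 1, taking the integral from 0 to ∞.
Recall ∫₀^∞ ξ^m e^(−ξ/β) dξ = m!·β^(m+1), with u = A·e^(−ξ/d), the integral evaluates to A²·[d/2].
Plugging in d = 5.67 yields A = 0.5939.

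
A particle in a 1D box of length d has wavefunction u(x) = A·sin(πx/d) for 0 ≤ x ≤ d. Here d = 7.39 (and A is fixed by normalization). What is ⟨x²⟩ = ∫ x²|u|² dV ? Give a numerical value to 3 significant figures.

By definition ⟨x²⟩ = ∫ x^2 |u(x)|² dx.
Evaluating both integrals, ⟨x²⟩ = -d^2/(2·π^2) + d^2/3.
Putting d = 7.39 gives 15.44.

⟨x^2⟩ ≈ 15.4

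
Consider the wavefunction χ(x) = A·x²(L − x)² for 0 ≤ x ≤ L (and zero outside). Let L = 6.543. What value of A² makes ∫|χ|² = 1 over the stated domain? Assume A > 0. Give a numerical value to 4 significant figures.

A^2 ≈ 0.00002866

The normalization condition is ∫|χ|² dx = 1 from 0 to L.
The integral (without the A² prefactor) comes out to L^9/630.
So A² = (L^9/630)^(−1).
Substituting L = 6.543 gives A² = 0.000028665, so A = 0.0053539.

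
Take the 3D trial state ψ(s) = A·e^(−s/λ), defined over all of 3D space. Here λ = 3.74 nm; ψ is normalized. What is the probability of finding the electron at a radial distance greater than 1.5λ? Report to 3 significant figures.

P ≈ 0.423

With dV = 4πs²ds, the probability is ∫|ψ|² dV over s > 1.5λ.
A² is fixed by ∫₀^∞ 4πs²|ψ|² ds = 1, i.e. A² = (π·λ^3)^(−1).
Let u = s/λ; then A², 4π and the length scale all cancel, so P = ∫_{1.5}^{∞} u^2·e^(-2·u) du ÷ ∫_{0}^{∞} u^2·e^(-2·u) du.
An antiderivative of u^2·e^(-2·u) is -(2·u^2 + 2·u + 1)·e^(-2·u)/4; evaluating from 1.5 to ∞ gives 17·e^(-3)/8, while the full integral is 1/4.
The region integral divided by the full integral gives P = 0.4232.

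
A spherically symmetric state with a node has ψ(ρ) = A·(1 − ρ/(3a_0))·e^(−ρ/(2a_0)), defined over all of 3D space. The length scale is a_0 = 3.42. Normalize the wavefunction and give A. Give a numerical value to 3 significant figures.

A ≈ 0.0546

The normalization condition is ∫|ψ|² 4πρ² dρ = 1 from 0 to ∞.
In 3D with spherical symmetry the volume element is 4πρ² dρ.
With ∫₀^∞ ρ^4 e^(−αρ) dρ = 4!/α^5, with ψ = A·(1 − ρ/(3a_0))·e^(−ρ/(2a_0)), the integral evaluates to A²·[8·π·a_0^3/3].
So A² = (8·π·a_0^3/3)^(−1).
Substituting a_0 = 3.42 gives A² = 0.002984, so A = 0.05463.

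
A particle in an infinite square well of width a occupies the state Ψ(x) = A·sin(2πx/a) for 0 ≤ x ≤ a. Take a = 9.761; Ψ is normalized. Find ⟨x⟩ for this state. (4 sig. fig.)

⟨x⟩ ≈ 4.881

By definition ⟨x⟩ = ∫ x |Ψ(x)|² dx.
Evaluating both integrals, ⟨x⟩ = a/2.
With a = 9.761, ⟨x⟩ = 4.8805.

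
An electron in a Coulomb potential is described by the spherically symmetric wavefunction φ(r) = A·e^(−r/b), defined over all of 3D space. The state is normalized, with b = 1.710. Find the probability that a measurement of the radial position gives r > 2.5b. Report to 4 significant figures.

Integrate the radial probability density 4πr²|φ|² over r > 2.5b.
Normalization gives A² = 1/(π·b^3).
In terms of u = r/b (A², 4π and the length scale all cancel between numerator and denominator), P = [∫_{2.5}^{∞} u^2·e^(-2·u) du] / [∫_{0}^{∞} u^2·e^(-2·u) du].
An antiderivative of u^2·e^(-2·u) is -(2·u^2 + 2·u + 1)·e^(-2·u)/4; evaluating from 2.5 to ∞ gives 37·e^(-5)/8, while the full integral is 1/4.
This evaluates to P = 0.12465.

P ≈ 0.1247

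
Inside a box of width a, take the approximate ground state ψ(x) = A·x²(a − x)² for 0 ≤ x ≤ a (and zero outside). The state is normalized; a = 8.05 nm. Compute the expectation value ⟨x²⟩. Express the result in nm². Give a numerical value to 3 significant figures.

⟨x²⟩ = ∫ x^2 |ψ|² dx over the full domain.
Expanding the polynomial and integrating term by term, since the A² factors cancel between numerator and denominator, ⟨x²⟩ = 3·a^2/11.
With a = 8.05, ⟨x^2⟩ = 17.67.

⟨x^2⟩ ≈ 17.7 nm^2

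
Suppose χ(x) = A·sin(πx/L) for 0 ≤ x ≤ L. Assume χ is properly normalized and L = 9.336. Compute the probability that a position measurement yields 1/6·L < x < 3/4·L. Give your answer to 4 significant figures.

P = ∫_{1/6·L}^{3/4·L} |χ(x)|² dx.
With A² fixed by ∫|χ|² = 1, i.e. A² = (L/2)^(−1), substitute and integrate.
Substituting u = x/L, A² and the length scale cancel in the ratio: P = ∫_{1/6}^{3/4} sin(π·u)^2 du / ∫_{0}^{1} sin(π·u)^2 du.
An antiderivative of sin(π·u)^2 is u/2 - sin(2·π·u)/(4·π); evaluating from 1/6 to 3/4 gives √(3)/(8·π) + 1/(4·π) + 7/24, while the full integral is 1/2.
Evaluating gives P = (3·√(3) + 6 + 7·π)/(12·π).

P ≈ 0.8803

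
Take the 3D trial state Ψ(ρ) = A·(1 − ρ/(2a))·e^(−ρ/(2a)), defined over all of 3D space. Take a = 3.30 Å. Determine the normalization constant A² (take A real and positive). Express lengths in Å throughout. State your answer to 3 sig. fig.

A^2 ≈ 0.00111 Å^(-3)

We need A² ∫|f|² 4πρ² dρ = 1, taking the integral from 0 to ∞.
The angular integral contributes 4π, leaving ∫₀^∞ ρ²|Ψ|² dρ.
∫|Ψ|² 4πρ² dρ = A²·(8·π·a^3).
Hence A² = 1/[8·π·a^3].
Plugging in a = 3.30 yields A = 0.03327.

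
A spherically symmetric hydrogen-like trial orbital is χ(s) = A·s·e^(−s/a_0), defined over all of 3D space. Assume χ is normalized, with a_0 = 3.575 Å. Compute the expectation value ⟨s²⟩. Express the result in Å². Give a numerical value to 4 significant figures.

⟨s^2⟩ ≈ 95.85 Å^2

By definition ⟨s²⟩ = ∫ s^2 |χ(s)|² 4πs² ds.
Recall ∫₀^∞ s^m e^(−s/β) ds = m!·β^(m+1), the ratio of the moment integral to the normalization integral gives ⟨s²⟩ = 15·a_0^2/2.
With a_0 = 3.575, ⟨s^2⟩ = 95.855.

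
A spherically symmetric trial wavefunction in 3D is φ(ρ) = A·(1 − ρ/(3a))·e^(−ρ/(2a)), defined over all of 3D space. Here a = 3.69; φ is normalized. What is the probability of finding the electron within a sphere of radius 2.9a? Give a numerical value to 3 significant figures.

With dV = 4πρ²dρ, the probability is ∫|φ|² dV over ρ ≤ 2.9a.
A² is fixed by ∫₀^∞ 4πρ²|φ|² dρ = 1, i.e. A² = (8·π·a^3/3)^(−1).
Let u = ρ/a; then A², 4π and the length scale all cancel, so P = ∫_{0}^{2.9} u^2·(1 - u/3)^2·e^(-u) du ÷ ∫_{0}^{∞} u^2·(1 - u/3)^2·e^(-u) du.
An antiderivative of u^2·(1 - u/3)^2·e^(-u) is (-u^4 + 2·u^3 - 3·u^2 - 6·u - 6)·e^(-u)/9; evaluating from 0 to 2.9 gives ≈ 0.23516, while the full integral is 2/3.
Taking the ratio yields P = 0.3527.

P ≈ 0.353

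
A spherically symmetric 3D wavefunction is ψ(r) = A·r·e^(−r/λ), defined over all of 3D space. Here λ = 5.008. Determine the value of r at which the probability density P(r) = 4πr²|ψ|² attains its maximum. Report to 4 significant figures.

The maximum of P(r) = 4πr²|ψ|² occurs where its derivative vanishes.
This gives r = 2·λ.
With λ = 5.008, the most probable radial distance is 10.016.

r ≈ 10.02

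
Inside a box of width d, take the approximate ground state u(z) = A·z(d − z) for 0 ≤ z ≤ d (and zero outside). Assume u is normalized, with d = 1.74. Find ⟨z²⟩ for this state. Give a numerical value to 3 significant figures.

⟨z²⟩ = ∫ z^2 |u|² dz over the full domain.
The ratio of the moment integral to the normalization integral gives ⟨z²⟩ = 2·d^2/7.
With d = 1.74, ⟨z^2⟩ = 0.8650.

⟨z^2⟩ ≈ 0.865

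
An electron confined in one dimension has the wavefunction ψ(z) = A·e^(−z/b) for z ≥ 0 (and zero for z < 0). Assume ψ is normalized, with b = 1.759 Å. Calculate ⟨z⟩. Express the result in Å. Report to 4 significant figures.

⟨z⟩ ≈ 0.8795 Å

The expectation value is the |ψ|²-weighted average of z: ∫ z|ψ|² dz.
Evaluating both integrals, ⟨z⟩ = b/2.
Putting b = 1.759 gives 0.87950.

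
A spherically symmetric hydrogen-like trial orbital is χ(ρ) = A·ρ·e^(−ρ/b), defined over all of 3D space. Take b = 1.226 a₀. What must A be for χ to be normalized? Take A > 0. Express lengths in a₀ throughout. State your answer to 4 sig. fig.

We need A² ∫|f|² 4πρ² dρ = 1, taking the integral from 0 to ∞.
In 3D with spherical symmetry the volume element is 4πρ² dρ.
Carrying out the integral gives A² · 3·π·b^5.
Hence A² = 1/[3·π·b^5].
With b = 1.226: A² = 0.038307 and A = 0.19572.

A ≈ 0.1957 a₀^(-5/2)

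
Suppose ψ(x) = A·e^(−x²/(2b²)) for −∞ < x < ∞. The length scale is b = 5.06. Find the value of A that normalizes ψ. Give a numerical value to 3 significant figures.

We need A² ∫|f|² dx = 1, taking the integral from −∞ to ∞.
Differentiating ∫e^(−αx²) dx = √(π/α) under α to get the higher moments, ∫|ψ|² dx = A²·(√(π)·b).
With b = 5.06: A² = 0.1115 and A = 0.3339.

A ≈ 0.334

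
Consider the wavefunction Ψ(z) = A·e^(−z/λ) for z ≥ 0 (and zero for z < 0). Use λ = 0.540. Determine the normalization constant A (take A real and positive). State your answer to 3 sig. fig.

Require ∫ |Ψ|² dz = 1 over the whole domain.
With ∫₀^∞ z^0 e^(−αz) dz = 0!/α^1, the integral (without the A² prefactor) comes out to λ/2.
Setting this equal to 1 gives A² = 1/(λ/2).
Substituting λ = 0.540 gives A² = 3.704, so A = 1.925.

A ≈ 1.92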